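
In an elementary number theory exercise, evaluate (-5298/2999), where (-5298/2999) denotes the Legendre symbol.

1

(-5298/2999)
  = -(5298/2999)    [2999 ≡ 3 mod 4 ⇒ (-1/2999) = -1]
  = -(2299/2999)    [5298 ≡ 2299 mod 2999]
  = (2999/2299)    [QR: both ≡ 3 mod 4, sign flips]
  = (700/2299)    [2999 ≡ 700 mod 2299]
  = (175/2299)    [2299 ≡ 3 mod 8 ⇒ (2/2299)^2 = +1]
  = -(2299/175)    [QR: both ≡ 3 mod 4, sign flips]
  = -(24/175)    [2299 ≡ 24 mod 175]
  = -(3/175)    [175 ≡ 7 mod 8 ⇒ (2/175)^3 = +1]
  = (175/3)    [QR: both ≡ 3 mod 4, sign flips]
  = (1/3)    [175 ≡ 1 mod 3]
  = 1    [(1/3) = 1]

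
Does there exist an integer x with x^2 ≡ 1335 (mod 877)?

yes

(1335|877)
  = (458|877)    [1335 ≡ 458 mod 877]
  = -(229|877)    [877 ≡ 5 mod 8 ⇒ (2|877) = -1]
  = -(877|229)    [QR: 229 ≡ 1 mod 4, sign kept]
  = -(190|229)    [877 ≡ 190 mod 229]
  = (95|229)    [229 ≡ 5 mod 8 ⇒ (2|229) = -1]
  = (229|95)    [QR: 229 ≡ 1 mod 4, sign kept]
  = (39|95)    [229 ≡ 39 mod 95]
  = -(95|39)    [QR: both ≡ 3 mod 4, sign flips]
  = -(17|39)    [95 ≡ 17 mod 39]
  = -(39|17)    [QR: 17 ≡ 1 mod 4, sign kept]
  = -(5|17)    [39 ≡ 5 mod 17]
  = -(17|5)    [QR: 5 ≡ 1 mod 4, sign kept]
  = -(2|5)    [17 ≡ 2 mod 5]
  = (1|5)    [5 ≡ 5 mod 8 ⇒ (2|5) = -1]
  = 1    [(1|5) = 1]
(1335|877) = 1, and 877 is prime, so 1335 is a quadratic residue mod 877.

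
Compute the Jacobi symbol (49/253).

49 ≡ 1 (mod 4), so quadratic reciprocity gives (49/253) = (253/49). Reduce: 253 ≡ 8 (mod 49). Now have (8/49).
Factor out 2: 8 = 2^3. Since 49 ≡ 1 (mod 8), (2/49) = +1, and (2/49)^3 = +1. Now have (1/49).
(1/49) = 1. Collecting the sign factors: 1.

1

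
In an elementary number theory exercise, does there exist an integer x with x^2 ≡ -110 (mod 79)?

no

Pull out -1: (-110/79) = (-1/79)·(110/79). Since 79 ≡ 3 (mod 4), (-1/79) = -1. Now have -(110/79).
Reduce the numerator: 110 ≡ 31 (mod 79), so (110/79) = (31/79).
Both 31 ≡ 3 and 79 ≡ 3 (mod 4), so reciprocity gives (31/79) = -(79/31). Reduce: 79 ≡ 17 (mod 31). Now have (17/31).
17 ≡ 1 (mod 4), so quadratic reciprocity gives (17/31) = (31/17). Reduce: 31 ≡ 14 (mod 17). Now have (14/17).
Factor out 2: 14 = 2·7. Since 17 ≡ 1 (mod 8), (2/17) = +1. Now have (7/17).
17 ≡ 1 (mod 4), so quadratic reciprocity gives (7/17) = (17/7). Reduce: 17 ≡ 3 (mod 7). Now have (3/7).
Both 3 ≡ 3 and 7 ≡ 3 (mod 4), so reciprocity gives (3/7) = -(7/3). Reduce: 7 ≡ 1 (mod 3). Now have -(1/3).
(1/3) = 1. Collecting the sign factors: -1.
(-110/79) = -1, and 79 is prime, so -110 is not a quadratic residue mod 79.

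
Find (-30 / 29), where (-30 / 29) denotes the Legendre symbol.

1

(-30 / 29)
  = (28 / 29)    [-30 ≡ 28 mod 29]
  = (7 / 29)    [29 ≡ 5 mod 8 ⇒ (2 / 29)^2 = +1]
  = (29 / 7)    [QR: 29 ≡ 1 mod 4, sign kept]
  = (1 / 7)    [29 ≡ 1 mod 7]
  = 1    [(1 / 7) = 1]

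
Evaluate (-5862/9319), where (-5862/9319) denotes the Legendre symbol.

-1

(-5862/9319)
  = (3457/9319)    [-5862 ≡ 3457 mod 9319]
  = (9319/3457)    [QR: 3457 ≡ 1 mod 4, sign kept]
  = (2405/3457)    [9319 ≡ 2405 mod 3457]
  = (3457/2405)    [QR: 2405 ≡ 1 mod 4, sign kept]
  = (1052/2405)    [3457 ≡ 1052 mod 2405]
  = (263/2405)    [2405 ≡ 5 mod 8 ⇒ (2/2405)^2 = +1]
  = (2405/263)    [QR: 2405 ≡ 1 mod 4, sign kept]
  = (38/263)    [2405 ≡ 38 mod 263]
  = (19/263)    [263 ≡ 7 mod 8 ⇒ (2/263) = +1]
  = -(263/19)    [QR: both ≡ 3 mod 4, sign flips]
  = -(16/19)    [263 ≡ 16 mod 19]
  = -(1/19)    [19 ≡ 3 mod 8 ⇒ (2/19)^4 = +1]
  = -1    [(1/19) = 1]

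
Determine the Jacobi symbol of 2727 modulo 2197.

1

Reduce the numerator: 2727 ≡ 530 (mod 2197), so (2727 / 2197) = (530 / 2197).
Factor out 2: 530 = 2·265. Since 2197 ≡ 5 (mod 8), (2 / 2197) = -1. Now have -(265 / 2197).
265 ≡ 1 (mod 4), so quadratic reciprocity gives (265 / 2197) = (2197 / 265). Reduce: 2197 ≡ 77 (mod 265). Now have -(77 / 265).
77 ≡ 1 (mod 4), so quadratic reciprocity gives (77 / 265) = (265 / 77). Reduce: 265 ≡ 34 (mod 77). Now have -(34 / 77).
Factor out 2: 34 = 2·17. Since 77 ≡ 5 (mod 8), (2 / 77) = -1. Now have (17 / 77).
17 ≡ 1 (mod 4), so quadratic reciprocity gives (17 / 77) = (77 / 17). Reduce: 77 ≡ 9 (mod 17). Now have (9 / 17).
9 ≡ 1 (mod 4), so quadratic reciprocity gives (9 / 17) = (17 / 9). Reduce: 17 ≡ 8 (mod 9). Now have (8 / 9).
Factor out 2: 8 = 2^3. Since 9 ≡ 1 (mod 8), (2 / 9) = +1, and (2 / 9)^3 = +1. Now have (1 / 9).
(1 / 9) = 1. Collecting the sign factors: 1.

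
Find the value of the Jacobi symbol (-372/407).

1

Pull out -1: (-372/407) = (-1/407)·(372/407). Since 407 ≡ 3 (mod 4), (-1/407) = -1. Now have -(372/407).
Factor out 2: 372 = 2^2·93. Since 407 ≡ 7 (mod 8), (2/407) = +1, and (2/407)^2 = +1. Now have -(93/407).
93 ≡ 1 (mod 4), so quadratic reciprocity gives (93/407) = (407/93). Reduce: 407 ≡ 35 (mod 93). Now have -(35/93).
93 ≡ 1 (mod 4), so quadratic reciprocity gives (35/93) = (93/35). Reduce: 93 ≡ 23 (mod 35). Now have -(23/35).
Both 23 ≡ 3 and 35 ≡ 3 (mod 4), so reciprocity gives (23/35) = -(35/23). Reduce: 35 ≡ 12 (mod 23). Now have (12/23).
Factor out 2: 12 = 2^2·3. Since 23 ≡ 7 (mod 8), (2/23) = +1, and (2/23)^2 = +1. Now have (3/23).
Both 3 ≡ 3 and 23 ≡ 3 (mod 4), so reciprocity gives (3/23) = -(23/3). Reduce: 23 ≡ 2 (mod 3). Now have -(2/3).
Factor out 2: 2 = 2. Since 3 ≡ 3 (mod 8), (2/3) = -1. Now have (1/3).
(1/3) = 1. Collecting the sign factors: 1.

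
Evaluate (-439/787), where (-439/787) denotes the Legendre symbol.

-1

Pull out -1: (-439/787) = (-1/787)·(439/787). Since 787 ≡ 3 (mod 4), (-1/787) = -1. Now have -(439/787).
Both 439 ≡ 3 and 787 ≡ 3 (mod 4), so reciprocity gives (439/787) = -(787/439). Reduce: 787 ≡ 348 (mod 439). Now have (348/439).
Factor out 2: 348 = 2^2·87. Since 439 ≡ 7 (mod 8), (2/439) = +1, and (2/439)^2 = +1. Now have (87/439).
Both 87 ≡ 3 and 439 ≡ 3 (mod 4), so reciprocity gives (87/439) = -(439/87). Reduce: 439 ≡ 4 (mod 87). Now have -(4/87).
Factor out 2: 4 = 2^2. Since 87 ≡ 7 (mod 8), (2/87) = +1, and (2/87)^2 = +1. Now have -(1/87).
(1/87) = 1. Collecting the sign factors: -1.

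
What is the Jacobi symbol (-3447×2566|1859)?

By multiplicativity, (-3447·2566|1859) = (-3447|1859)·(2566|1859).
First factor (-3447|1859):
Reduce the numerator: -3447 ≡ 271 (mod 1859), so (-3447|1859) = (271|1859).
Both 271 ≡ 3 and 1859 ≡ 3 (mod 4), so reciprocity gives (271|1859) = -(1859|271). Reduce: 1859 ≡ 233 (mod 271). Now have -(233|271).
233 ≡ 1 (mod 4), so quadratic reciprocity gives (233|271) = (271|233). Reduce: 271 ≡ 38 (mod 233). Now have -(38|233).
Factor out 2: 38 = 2·19. Since 233 ≡ 1 (mod 8), (2|233) = +1. Now have -(19|233).
233 ≡ 1 (mod 4), so quadratic reciprocity gives (19|233) = (233|19). Reduce: 233 ≡ 5 (mod 19). Now have -(5|19).
5 ≡ 1 (mod 4), so quadratic reciprocity gives (5|19) = (19|5). Reduce: 19 ≡ 4 (mod 5). Now have -(4|5).
Factor out 2: 4 = 2^2. Since 5 ≡ 5 (mod 8), (2|5) = -1, and (2|5)^2 = +1. Now have -(1|5).
(1|5) = 1. Collecting the sign factors: -1.
Second factor (2566|1859):
Reduce the numerator: 2566 ≡ 707 (mod 1859), so (2566|1859) = (707|1859).
Both 707 ≡ 3 and 1859 ≡ 3 (mod 4), so reciprocity gives (707|1859) = -(1859|707). Reduce: 1859 ≡ 445 (mod 707). Now have -(445|707).
445 ≡ 1 (mod 4), so quadratic reciprocity gives (445|707) = (707|445). Reduce: 707 ≡ 262 (mod 445). Now have -(262|445).
Factor out 2: 262 = 2·131. Since 445 ≡ 5 (mod 8), (2|445) = -1. Now have (131|445).
445 ≡ 1 (mod 4), so quadratic reciprocity gives (131|445) = (445|131). Reduce: 445 ≡ 52 (mod 131). Now have (52|131).
Factor out 2: 52 = 2^2·13. Since 131 ≡ 3 (mod 8), (2|131) = -1, and (2|131)^2 = +1. Now have (13|131).
13 ≡ 1 (mod 4), so quadratic reciprocity gives (13|131) = (131|13). Reduce: 131 ≡ 1 (mod 13). Now have (1|13).
(1|13) = 1. Collecting the sign factors: 1.
Product: (-1)·(1) = -1.

-1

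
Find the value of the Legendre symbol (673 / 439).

(673 / 439)
  = (234 / 439)    [673 ≡ 234 mod 439]
  = (117 / 439)    [439 ≡ 7 mod 8 ⇒ (2 / 439) = +1]
  = (439 / 117)    [QR: 117 ≡ 1 mod 4, sign kept]
  = (88 / 117)    [439 ≡ 88 mod 117]
  = -(11 / 117)    [117 ≡ 5 mod 8 ⇒ (2 / 117)^3 = -1]
  = -(117 / 11)    [QR: 117 ≡ 1 mod 4, sign kept]
  = -(7 / 11)    [117 ≡ 7 mod 11]
  = (11 / 7)    [QR: both ≡ 3 mod 4, sign flips]
  = (4 / 7)    [11 ≡ 4 mod 7]
  = (1 / 7)    [7 ≡ 7 mod 8 ⇒ (2 / 7)^2 = +1]
  = 1    [(1 / 7) = 1]

1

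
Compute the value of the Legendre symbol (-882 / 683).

1

(-882 / 683)
  = -(882 / 683)    [683 ≡ 3 mod 4 ⇒ (-1 / 683) = -1]
  = -(199 / 683)    [882 ≡ 199 mod 683]
  = (683 / 199)    [QR: both ≡ 3 mod 4, sign flips]
  = (86 / 199)    [683 ≡ 86 mod 199]
  = (43 / 199)    [199 ≡ 7 mod 8 ⇒ (2 / 199) = +1]
  = -(199 / 43)    [QR: both ≡ 3 mod 4, sign flips]
  = -(27 / 43)    [199 ≡ 27 mod 43]
  = (43 / 27)    [QR: both ≡ 3 mod 4, sign flips]
  = (16 / 27)    [43 ≡ 16 mod 27]
  = (1 / 27)    [27 ≡ 3 mod 8 ⇒ (2 / 27)^4 = +1]
  = 1    [(1 / 27) = 1]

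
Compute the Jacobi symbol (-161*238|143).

1

By multiplicativity, (-161·238|143) = (-161|143)·(238|143).
First factor (-161|143):
(-161|143)
  = (125|143)    [-161 ≡ 125 mod 143]
  = (143|125)    [QR: 125 ≡ 1 mod 4, sign kept]
  = (18|125)    [143 ≡ 18 mod 125]
  = -(9|125)    [125 ≡ 5 mod 8 ⇒ (2|125) = -1]
  = -(125|9)    [QR: 9 ≡ 1 mod 4, sign kept]
  = -(8|9)    [125 ≡ 8 mod 9]
  = -(1|9)    [9 ≡ 1 mod 8 ⇒ (2|9)^3 = +1]
  = -1    [(1|9) = 1]
Second factor (238|143):
(238|143)
  = (95|143)    [238 ≡ 95 mod 143]
  = -(143|95)    [QR: both ≡ 3 mod 4, sign flips]
  = -(48|95)    [143 ≡ 48 mod 95]
  = -(3|95)    [95 ≡ 7 mod 8 ⇒ (2|95)^4 = +1]
  = (95|3)    [QR: both ≡ 3 mod 4, sign flips]
  = (2|3)    [95 ≡ 2 mod 3]
  = -(1|3)    [3 ≡ 3 mod 8 ⇒ (2|3) = -1]
  = -1    [(1|3) = 1]
Product: (-1)·(-1) = 1.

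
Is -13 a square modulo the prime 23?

no

Pull out -1: (-13/23) = (-1/23)·(13/23). Since 23 ≡ 3 (mod 4), (-1/23) = -1. Now have -(13/23).
13 ≡ 1 (mod 4), so quadratic reciprocity gives (13/23) = (23/13). Reduce: 23 ≡ 10 (mod 13). Now have -(10/13).
Factor out 2: 10 = 2·5. Since 13 ≡ 5 (mod 8), (2/13) = -1. Now have (5/13).
5 ≡ 1 (mod 4), so quadratic reciprocity gives (5/13) = (13/5). Reduce: 13 ≡ 3 (mod 5). Now have (3/5).
5 ≡ 1 (mod 4), so quadratic reciprocity gives (3/5) = (5/3). Reduce: 5 ≡ 2 (mod 3). Now have (2/3).
Factor out 2: 2 = 2. Since 3 ≡ 3 (mod 8), (2/3) = -1. Now have -(1/3).
(1/3) = 1. Collecting the sign factors: -1.
(-13/23) = -1, and 23 is prime, so -13 is not a quadratic residue mod 23.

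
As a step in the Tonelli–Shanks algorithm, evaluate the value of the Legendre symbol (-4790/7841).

-1

(-4790/7841)
  = (3051/7841)    [-4790 ≡ 3051 mod 7841]
  = (7841/3051)    [QR: 7841 ≡ 1 mod 4, sign kept]
  = (1739/3051)    [7841 ≡ 1739 mod 3051]
  = -(3051/1739)    [QR: both ≡ 3 mod 4, sign flips]
  = -(1312/1739)    [3051 ≡ 1312 mod 1739]
  = (41/1739)    [1739 ≡ 3 mod 8 ⇒ (2/1739)^5 = -1]
  = (1739/41)    [QR: 41 ≡ 1 mod 4, sign kept]
  = (17/41)    [1739 ≡ 17 mod 41]
  = (41/17)    [QR: 17 ≡ 1 mod 4, sign kept]
  = (7/17)    [41 ≡ 7 mod 17]
  = (17/7)    [QR: 17 ≡ 1 mod 4, sign kept]
  = (3/7)    [17 ≡ 3 mod 7]
  = -(7/3)    [QR: both ≡ 3 mod 4, sign flips]
  = -(1/3)    [7 ≡ 1 mod 3]
  = -1    [(1/3) = 1]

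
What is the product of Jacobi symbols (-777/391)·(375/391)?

-1

By multiplicativity, (-777·375/391) = (-777/391)·(375/391).
First factor (-777/391):
(-777/391)
  = (5/391)    [-777 ≡ 5 mod 391]
  = (391/5)    [QR: 5 ≡ 1 mod 4, sign kept]
  = (1/5)    [391 ≡ 1 mod 5]
  = 1    [(1/5) = 1]
Second factor (375/391):
(375/391)
  = -(391/375)    [QR: both ≡ 3 mod 4, sign flips]
  = -(16/375)    [391 ≡ 16 mod 375]
  = -(1/375)    [375 ≡ 7 mod 8 ⇒ (2/375)^4 = +1]
  = -1    [(1/375) = 1]
Product: (1)·(-1) = -1.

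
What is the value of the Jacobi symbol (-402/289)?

1

Reduce the numerator: -402 ≡ 176 (mod 289), so (-402/289) = (176/289).
Factor out 2: 176 = 2^4·11. Since 289 ≡ 1 (mod 8), (2/289) = +1, and (2/289)^4 = +1. Now have (11/289).
289 ≡ 1 (mod 4), so quadratic reciprocity gives (11/289) = (289/11). Reduce: 289 ≡ 3 (mod 11). Now have (3/11).
Both 3 ≡ 3 and 11 ≡ 3 (mod 4), so reciprocity gives (3/11) = -(11/3). Reduce: 11 ≡ 2 (mod 3). Now have -(2/3).
Factor out 2: 2 = 2. Since 3 ≡ 3 (mod 8), (2/3) = -1. Now have (1/3).
(1/3) = 1. Collecting the sign factors: 1.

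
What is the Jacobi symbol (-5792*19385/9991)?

-1

By multiplicativity, (-5792·19385/9991) = (-5792/9991)·(19385/9991).
First factor (-5792/9991):
Pull out -1: (-5792/9991) = (-1/9991)·(5792/9991). Since 9991 ≡ 3 (mod 4), (-1/9991) = -1. Now have -(5792/9991).
Factor out 2: 5792 = 2^5·181. Since 9991 ≡ 7 (mod 8), (2/9991) = +1, and (2/9991)^5 = +1. Now have -(181/9991).
181 ≡ 1 (mod 4), so quadratic reciprocity gives (181/9991) = (9991/181). Reduce: 9991 ≡ 36 (mod 181). Now have -(36/181).
Factor out 2: 36 = 2^2·9. Since 181 ≡ 5 (mod 8), (2/181) = -1, and (2/181)^2 = +1. Now have -(9/181).
9 ≡ 1 (mod 4), so quadratic reciprocity gives (9/181) = (181/9). Reduce: 181 ≡ 1 (mod 9). Now have -(1/9).
(1/9) = 1. Collecting the sign factors: -1.
Second factor (19385/9991):
Reduce the numerator: 19385 ≡ 9394 (mod 9991), so (19385/9991) = (9394/9991).
Factor out 2: 9394 = 2·4697. Since 9991 ≡ 7 (mod 8), (2/9991) = +1. Now have (4697/9991).
4697 ≡ 1 (mod 4), so quadratic reciprocity gives (4697/9991) = (9991/4697). Reduce: 9991 ≡ 597 (mod 4697). Now have (597/4697).
597 ≡ 1 (mod 4), so quadratic reciprocity gives (597/4697) = (4697/597). Reduce: 4697 ≡ 518 (mod 597). Now have (518/597).
Factor out 2: 518 = 2·259. Since 597 ≡ 5 (mod 8), (2/597) = -1. Now have -(259/597).
597 ≡ 1 (mod 4), so quadratic reciprocity gives (259/597) = (597/259). Reduce: 597 ≡ 79 (mod 259). Now have -(79/259).
Both 79 ≡ 3 and 259 ≡ 3 (mod 4), so reciprocity gives (79/259) = -(259/79). Reduce: 259 ≡ 22 (mod 79). Now have (22/79).
Factor out 2: 22 = 2·11. Since 79 ≡ 7 (mod 8), (2/79) = +1. Now have (11/79).
Both 11 ≡ 3 and 79 ≡ 3 (mod 4), so reciprocity gives (11/79) = -(79/11). Reduce: 79 ≡ 2 (mod 11). Now have -(2/11).
Factor out 2: 2 = 2. Since 11 ≡ 3 (mod 8), (2/11) = -1. Now have (1/11).
(1/11) = 1. Collecting the sign factors: 1.
Product: (-1)·(1) = -1.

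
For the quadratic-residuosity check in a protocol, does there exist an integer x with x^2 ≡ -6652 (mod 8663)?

yes

Reduce the numerator: -6652 ≡ 2011 (mod 8663), so (-6652/8663) = (2011/8663).
Both 2011 ≡ 3 and 8663 ≡ 3 (mod 4), so reciprocity gives (2011/8663) = -(8663/2011). Reduce: 8663 ≡ 619 (mod 2011). Now have -(619/2011).
Both 619 ≡ 3 and 2011 ≡ 3 (mod 4), so reciprocity gives (619/2011) = -(2011/619). Reduce: 2011 ≡ 154 (mod 619). Now have (154/619).
Factor out 2: 154 = 2·77. Since 619 ≡ 3 (mod 8), (2/619) = -1. Now have -(77/619).
77 ≡ 1 (mod 4), so quadratic reciprocity gives (77/619) = (619/77). Reduce: 619 ≡ 3 (mod 77). Now have -(3/77).
77 ≡ 1 (mod 4), so quadratic reciprocity gives (3/77) = (77/3). Reduce: 77 ≡ 2 (mod 3). Now have -(2/3).
Factor out 2: 2 = 2. Since 3 ≡ 3 (mod 8), (2/3) = -1. Now have (1/3).
(1/3) = 1. Collecting the sign factors: 1.
The Legendre symbol is 1, so x^2 ≡ -6652 (mod 8663) has solution.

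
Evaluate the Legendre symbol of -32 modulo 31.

-1

Pull out -1: (-32 / 31) = (-1 / 31)·(32 / 31). Since 31 ≡ 3 (mod 4), (-1 / 31) = -1. Now have -(32 / 31).
Reduce the numerator: 32 ≡ 1 (mod 31), so (32 / 31) = (1 / 31).
(1 / 31) = 1. Collecting the sign factors: -1.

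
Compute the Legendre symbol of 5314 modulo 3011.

(5314/3011)
  = (2303/3011)    [5314 ≡ 2303 mod 3011]
  = -(3011/2303)    [QR: both ≡ 3 mod 4, sign flips]
  = -(708/2303)    [3011 ≡ 708 mod 2303]
  = -(177/2303)    [2303 ≡ 7 mod 8 ⇒ (2/2303)^2 = +1]
  = -(2303/177)    [QR: 177 ≡ 1 mod 4, sign kept]
  = -(2/177)    [2303 ≡ 2 mod 177]
  = -(1/177)    [177 ≡ 1 mod 8 ⇒ (2/177) = +1]
  = -1    [(1/177) = 1]

-1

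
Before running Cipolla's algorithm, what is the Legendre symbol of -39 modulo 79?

(-39 / 79)
  = -(39 / 79)    [79 ≡ 3 mod 4 ⇒ (-1 / 79) = -1]
  = (79 / 39)    [QR: both ≡ 3 mod 4, sign flips]
  = (1 / 39)    [79 ≡ 1 mod 39]
  = 1    [(1 / 39) = 1]

1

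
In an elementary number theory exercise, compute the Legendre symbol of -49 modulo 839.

-1

Reduce the numerator: -49 ≡ 790 (mod 839), so (-49/839) = (790/839).
Factor out 2: 790 = 2·395. Since 839 ≡ 7 (mod 8), (2/839) = +1. Now have (395/839).
Both 395 ≡ 3 and 839 ≡ 3 (mod 4), so reciprocity gives (395/839) = -(839/395). Reduce: 839 ≡ 49 (mod 395). Now have -(49/395).
49 ≡ 1 (mod 4), so quadratic reciprocity gives (49/395) = (395/49). Reduce: 395 ≡ 3 (mod 49). Now have -(3/49).
49 ≡ 1 (mod 4), so quadratic reciprocity gives (3/49) = (49/3). Reduce: 49 ≡ 1 (mod 3). Now have -(1/3).
(1/3) = 1. Collecting the sign factors: -1.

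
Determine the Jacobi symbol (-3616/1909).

Reduce the numerator: -3616 ≡ 202 (mod 1909), so (-3616/1909) = (202/1909).
Factor out 2: 202 = 2·101. Since 1909 ≡ 5 (mod 8), (2/1909) = -1. Now have -(101/1909).
101 ≡ 1 (mod 4), so quadratic reciprocity gives (101/1909) = (1909/101). Reduce: 1909 ≡ 91 (mod 101). Now have -(91/101).
101 ≡ 1 (mod 4), so quadratic reciprocity gives (91/101) = (101/91). Reduce: 101 ≡ 10 (mod 91). Now have -(10/91).
Factor out 2: 10 = 2·5. Since 91 ≡ 3 (mod 8), (2/91) = -1. Now have (5/91).
5 ≡ 1 (mod 4), so quadratic reciprocity gives (5/91) = (91/5). Reduce: 91 ≡ 1 (mod 5). Now have (1/5).
(1/5) = 1. Collecting the sign factors: 1.

1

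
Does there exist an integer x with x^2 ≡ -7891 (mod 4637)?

yes

(-7891/4637)
  = (1383/4637)    [-7891 ≡ 1383 mod 4637]
  = (4637/1383)    [QR: 4637 ≡ 1 mod 4, sign kept]
  = (488/1383)    [4637 ≡ 488 mod 1383]
  = (61/1383)    [1383 ≡ 7 mod 8 ⇒ (2/1383)^3 = +1]
  = (1383/61)    [QR: 61 ≡ 1 mod 4, sign kept]
  = (41/61)    [1383 ≡ 41 mod 61]
  = (61/41)    [QR: 41 ≡ 1 mod 4, sign kept]
  = (20/41)    [61 ≡ 20 mod 41]
  = (5/41)    [41 ≡ 1 mod 8 ⇒ (2/41)^2 = +1]
  = (41/5)    [QR: 5 ≡ 1 mod 4, sign kept]
  = (1/5)    [41 ≡ 1 mod 5]
  = 1    [(1/5) = 1]
The Legendre symbol is 1, so x^2 ≡ -7891 (mod 4637) has solution.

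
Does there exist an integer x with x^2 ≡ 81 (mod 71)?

yes

Reduce the numerator: 81 ≡ 10 (mod 71), so (81/71) = (10/71).
Factor out 2: 10 = 2·5. Since 71 ≡ 7 (mod 8), (2/71) = +1. Now have (5/71).
5 ≡ 1 (mod 4), so quadratic reciprocity gives (5/71) = (71/5). Reduce: 71 ≡ 1 (mod 5). Now have (1/5).
(1/5) = 1. Collecting the sign factors: 1.
The Legendre symbol is 1, so x^2 ≡ 81 (mod 71) has solution.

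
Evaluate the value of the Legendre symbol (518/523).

1

(518/523)
  = -(259/523)    [523 ≡ 3 mod 8 ⇒ (2/523) = -1]
  = (523/259)    [QR: both ≡ 3 mod 4, sign flips]
  = (5/259)    [523 ≡ 5 mod 259]
  = (259/5)    [QR: 5 ≡ 1 mod 4, sign kept]
  = (4/5)    [259 ≡ 4 mod 5]
  = (1/5)    [5 ≡ 5 mod 8 ⇒ (2/5)^2 = +1]
  = 1    [(1/5) = 1]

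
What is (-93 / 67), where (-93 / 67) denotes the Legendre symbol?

-1

Pull out -1: (-93 / 67) = (-1 / 67)·(93 / 67). Since 67 ≡ 3 (mod 4), (-1 / 67) = -1. Now have -(93 / 67).
Reduce the numerator: 93 ≡ 26 (mod 67), so (93 / 67) = (26 / 67).
Factor out 2: 26 = 2·13. Since 67 ≡ 3 (mod 8), (2 / 67) = -1. Now have (13 / 67).
13 ≡ 1 (mod 4), so quadratic reciprocity gives (13 / 67) = (67 / 13). Reduce: 67 ≡ 2 (mod 13). Now have (2 / 13).
Factor out 2: 2 = 2. Since 13 ≡ 5 (mod 8), (2 / 13) = -1. Now have -(1 / 13).
(1 / 13) = 1. Collecting the sign factors: -1.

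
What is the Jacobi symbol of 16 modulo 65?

1

Factor out 2: 16 = 2^4. Since 65 ≡ 1 (mod 8), (2 / 65) = +1, and (2 / 65)^4 = +1. Now have (1 / 65).
(1 / 65) = 1. Collecting the sign factors: 1.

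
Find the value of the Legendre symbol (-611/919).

Reduce the numerator: -611 ≡ 308 (mod 919), so (-611/919) = (308/919).
Factor out 2: 308 = 2^2·77. Since 919 ≡ 7 (mod 8), (2/919) = +1, and (2/919)^2 = +1. Now have (77/919).
77 ≡ 1 (mod 4), so quadratic reciprocity gives (77/919) = (919/77). Reduce: 919 ≡ 72 (mod 77). Now have (72/77).
Factor out 2: 72 = 2^3·9. Since 77 ≡ 5 (mod 8), (2/77) = -1, and (2/77)^3 = -1. Now have -(9/77).
9 ≡ 1 (mod 4), so quadratic reciprocity gives (9/77) = (77/9). Reduce: 77 ≡ 5 (mod 9). Now have -(5/9).
5 ≡ 1 (mod 4), so quadratic reciprocity gives (5/9) = (9/5). Reduce: 9 ≡ 4 (mod 5). Now have -(4/5).
Factor out 2: 4 = 2^2. Since 5 ≡ 5 (mod 8), (2/5) = -1, and (2/5)^2 = +1. Now have -(1/5).
(1/5) = 1. Collecting the sign factors: -1.

-1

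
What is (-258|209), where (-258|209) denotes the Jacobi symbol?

Pull out -1: (-258|209) = (-1|209)·(258|209). Since 209 ≡ 1 (mod 4), (-1|209) = +1. Now have (258|209).
Reduce the numerator: 258 ≡ 49 (mod 209), so (258|209) = (49|209).
49 ≡ 1 (mod 4), so quadratic reciprocity gives (49|209) = (209|49). Reduce: 209 ≡ 13 (mod 49). Now have (13|49).
13 ≡ 1 (mod 4), so quadratic reciprocity gives (13|49) = (49|13). Reduce: 49 ≡ 10 (mod 13). Now have (10|13).
Factor out 2: 10 = 2·5. Since 13 ≡ 5 (mod 8), (2|13) = -1. Now have -(5|13).
5 ≡ 1 (mod 4), so quadratic reciprocity gives (5|13) = (13|5). Reduce: 13 ≡ 3 (mod 5). Now have -(3|5).
5 ≡ 1 (mod 4), so quadratic reciprocity gives (3|5) = (5|3). Reduce: 5 ≡ 2 (mod 3). Now have -(2|3).
Factor out 2: 2 = 2. Since 3 ≡ 3 (mod 8), (2|3) = -1. Now have (1|3).
(1|3) = 1. Collecting the sign factors: 1.

1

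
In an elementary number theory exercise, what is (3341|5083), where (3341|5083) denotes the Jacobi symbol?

0

(3341|5083)
  = (5083|3341)    [QR: 3341 ≡ 1 mod 4, sign kept]
  = (1742|3341)    [5083 ≡ 1742 mod 3341]
  = -(871|3341)    [3341 ≡ 5 mod 8 ⇒ (2|3341) = -1]
  = -(3341|871)    [QR: 3341 ≡ 1 mod 4, sign kept]
  = -(728|871)    [3341 ≡ 728 mod 871]
  = -(91|871)    [871 ≡ 7 mod 8 ⇒ (2|871)^3 = +1]
  = (871|91)    [QR: both ≡ 3 mod 4, sign flips]
  = (52|91)    [871 ≡ 52 mod 91]
  = (13|91)    [91 ≡ 3 mod 8 ⇒ (2|91)^2 = +1]
  = (91|13)    [QR: 13 ≡ 1 mod 4, sign kept]
  = (0|13)    [91 ≡ 0 mod 13]
  = 0    [numerator 0, gcd > 1]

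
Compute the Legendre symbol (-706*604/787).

-1

By multiplicativity, (-706·604/787) = (-706/787)·(604/787).
First factor (-706/787):
(-706/787)
  = (81/787)    [-706 ≡ 81 mod 787]
  = (787/81)    [QR: 81 ≡ 1 mod 4, sign kept]
  = (58/81)    [787 ≡ 58 mod 81]
  = (29/81)    [81 ≡ 1 mod 8 ⇒ (2/81) = +1]
  = (81/29)    [QR: 29 ≡ 1 mod 4, sign kept]
  = (23/29)    [81 ≡ 23 mod 29]
  = (29/23)    [QR: 29 ≡ 1 mod 4, sign kept]
  = (6/23)    [29 ≡ 6 mod 23]
  = (3/23)    [23 ≡ 7 mod 8 ⇒ (2/23) = +1]
  = -(23/3)    [QR: both ≡ 3 mod 4, sign flips]
  = -(2/3)    [23 ≡ 2 mod 3]
  = (1/3)    [3 ≡ 3 mod 8 ⇒ (2/3) = -1]
  = 1    [(1/3) = 1]
Second factor (604/787):
(604/787)
  = (151/787)    [787 ≡ 3 mod 8 ⇒ (2/787)^2 = +1]
  = -(787/151)    [QR: both ≡ 3 mod 4, sign flips]
  = -(32/151)    [787 ≡ 32 mod 151]
  = -(1/151)    [151 ≡ 7 mod 8 ⇒ (2/151)^5 = +1]
  = -1    [(1/151) = 1]
Product: (1)·(-1) = -1.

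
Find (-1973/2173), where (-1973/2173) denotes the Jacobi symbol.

Pull out -1: (-1973/2173) = (-1/2173)·(1973/2173). Since 2173 ≡ 1 (mod 4), (-1/2173) = +1. Now have (1973/2173).
1973 ≡ 1 (mod 4), so quadratic reciprocity gives (1973/2173) = (2173/1973). Reduce: 2173 ≡ 200 (mod 1973). Now have (200/1973).
Factor out 2: 200 = 2^3·25. Since 1973 ≡ 5 (mod 8), (2/1973) = -1, and (2/1973)^3 = -1. Now have -(25/1973).
25 ≡ 1 (mod 4), so quadratic reciprocity gives (25/1973) = (1973/25). Reduce: 1973 ≡ 23 (mod 25). Now have -(23/25).
25 ≡ 1 (mod 4), so quadratic reciprocity gives (23/25) = (25/23). Reduce: 25 ≡ 2 (mod 23). Now have -(2/23).
Factor out 2: 2 = 2. Since 23 ≡ 7 (mod 8), (2/23) = +1. Now have -(1/23).
(1/23) = 1. Collecting the sign factors: -1.

-1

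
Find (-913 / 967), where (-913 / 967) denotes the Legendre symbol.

-1

Pull out -1: (-913 / 967) = (-1 / 967)·(913 / 967). Since 967 ≡ 3 (mod 4), (-1 / 967) = -1. Now have -(913 / 967).
913 ≡ 1 (mod 4), so quadratic reciprocity gives (913 / 967) = (967 / 913). Reduce: 967 ≡ 54 (mod 913). Now have -(54 / 913).
Factor out 2: 54 = 2·27. Since 913 ≡ 1 (mod 8), (2 / 913) = +1. Now have -(27 / 913).
913 ≡ 1 (mod 4), so quadratic reciprocity gives (27 / 913) = (913 / 27). Reduce: 913 ≡ 22 (mod 27). Now have -(22 / 27).
Factor out 2: 22 = 2·11. Since 27 ≡ 3 (mod 8), (2 / 27) = -1. Now have (11 / 27).
Both 11 ≡ 3 and 27 ≡ 3 (mod 4), so reciprocity gives (11 / 27) = -(27 / 11). Reduce: 27 ≡ 5 (mod 11). Now have -(5 / 11).
5 ≡ 1 (mod 4), so quadratic reciprocity gives (5 / 11) = (11 / 5). Reduce: 11 ≡ 1 (mod 5). Now have -(1 / 5).
(1 / 5) = 1. Collecting the sign factors: -1.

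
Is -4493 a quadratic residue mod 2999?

Pull out -1: (-4493|2999) = (-1|2999)·(4493|2999). Since 2999 ≡ 3 (mod 4), (-1|2999) = -1. Now have -(4493|2999).
Reduce the numerator: 4493 ≡ 1494 (mod 2999), so (4493|2999) = (1494|2999).
Factor out 2: 1494 = 2·747. Since 2999 ≡ 7 (mod 8), (2|2999) = +1. Now have -(747|2999).
Both 747 ≡ 3 and 2999 ≡ 3 (mod 4), so reciprocity gives (747|2999) = -(2999|747). Reduce: 2999 ≡ 11 (mod 747). Now have (11|747).
Both 11 ≡ 3 and 747 ≡ 3 (mod 4), so reciprocity gives (11|747) = -(747|11). Reduce: 747 ≡ 10 (mod 11). Now have -(10|11).
Factor out 2: 10 = 2·5. Since 11 ≡ 3 (mod 8), (2|11) = -1. Now have (5|11).
5 ≡ 1 (mod 4), so quadratic reciprocity gives (5|11) = (11|5). Reduce: 11 ≡ 1 (mod 5). Now have (1|5).
(1|5) = 1. Collecting the sign factors: 1.
(-4493|2999) = 1, and 2999 is prime, so -4493 is a quadratic residue mod 2999.

yes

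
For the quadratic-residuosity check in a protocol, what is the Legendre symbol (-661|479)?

Pull out -1: (-661|479) = (-1|479)·(661|479). Since 479 ≡ 3 (mod 4), (-1|479) = -1. Now have -(661|479).
Reduce the numerator: 661 ≡ 182 (mod 479), so (661|479) = (182|479).
Factor out 2: 182 = 2·91. Since 479 ≡ 7 (mod 8), (2|479) = +1. Now have -(91|479).
Both 91 ≡ 3 and 479 ≡ 3 (mod 4), so reciprocity gives (91|479) = -(479|91). Reduce: 479 ≡ 24 (mod 91). Now have (24|91).
Factor out 2: 24 = 2^3·3. Since 91 ≡ 3 (mod 8), (2|91) = -1, and (2|91)^3 = -1. Now have -(3|91).
Both 3 ≡ 3 and 91 ≡ 3 (mod 4), so reciprocity gives (3|91) = -(91|3). Reduce: 91 ≡ 1 (mod 3). Now have (1|3).
(1|3) = 1. Collecting the sign factors: 1.

1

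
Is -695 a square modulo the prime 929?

Reduce the numerator: -695 ≡ 234 (mod 929), so (-695/929) = (234/929).
Factor out 2: 234 = 2·117. Since 929 ≡ 1 (mod 8), (2/929) = +1. Now have (117/929).
117 ≡ 1 (mod 4), so quadratic reciprocity gives (117/929) = (929/117). Reduce: 929 ≡ 110 (mod 117). Now have (110/117).
Factor out 2: 110 = 2·55. Since 117 ≡ 5 (mod 8), (2/117) = -1. Now have -(55/117).
117 ≡ 1 (mod 4), so quadratic reciprocity gives (55/117) = (117/55). Reduce: 117 ≡ 7 (mod 55). Now have -(7/55).
Both 7 ≡ 3 and 55 ≡ 3 (mod 4), so reciprocity gives (7/55) = -(55/7). Reduce: 55 ≡ 6 (mod 7). Now have (6/7).
Factor out 2: 6 = 2·3. Since 7 ≡ 7 (mod 8), (2/7) = +1. Now have (3/7).
Both 3 ≡ 3 and 7 ≡ 3 (mod 4), so reciprocity gives (3/7) = -(7/3). Reduce: 7 ≡ 1 (mod 3). Now have -(1/3).
(1/3) = 1. Collecting the sign factors: -1.
(-695/929) = -1, and 929 is prime, so -695 is not a quadratic residue mod 929.

no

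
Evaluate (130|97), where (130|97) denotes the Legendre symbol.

1

Reduce the numerator: 130 ≡ 33 (mod 97), so (130|97) = (33|97).
33 ≡ 1 (mod 4), so quadratic reciprocity gives (33|97) = (97|33). Reduce: 97 ≡ 31 (mod 33). Now have (31|33).
33 ≡ 1 (mod 4), so quadratic reciprocity gives (31|33) = (33|31). Reduce: 33 ≡ 2 (mod 31). Now have (2|31).
Factor out 2: 2 = 2. Since 31 ≡ 7 (mod 8), (2|31) = +1. Now have (1|31).
(1|31) = 1. Collecting the sign factors: 1.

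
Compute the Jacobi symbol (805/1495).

0

(805/1495)
  = (1495/805)    [QR: 805 ≡ 1 mod 4, sign kept]
  = (690/805)    [1495 ≡ 690 mod 805]
  = -(345/805)    [805 ≡ 5 mod 8 ⇒ (2/805) = -1]
  = -(805/345)    [QR: 345 ≡ 1 mod 4, sign kept]
  = -(115/345)    [805 ≡ 115 mod 345]
  = -(345/115)    [QR: 345 ≡ 1 mod 4, sign kept]
  = -(0/115)    [345 ≡ 0 mod 115]
  = 0    [numerator 0, gcd > 1]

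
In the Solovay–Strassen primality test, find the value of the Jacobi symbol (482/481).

1

Reduce the numerator: 482 ≡ 1 (mod 481), so (482/481) = (1/481).
(1/481) = 1. Collecting the sign factors: 1.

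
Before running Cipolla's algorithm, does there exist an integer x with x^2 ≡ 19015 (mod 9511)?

no

(19015/9511)
  = (9504/9511)    [19015 ≡ 9504 mod 9511]
  = (297/9511)    [9511 ≡ 7 mod 8 ⇒ (2/9511)^5 = +1]
  = (9511/297)    [QR: 297 ≡ 1 mod 4, sign kept]
  = (7/297)    [9511 ≡ 7 mod 297]
  = (297/7)    [QR: 297 ≡ 1 mod 4, sign kept]
  = (3/7)    [297 ≡ 3 mod 7]
  = -(7/3)    [QR: both ≡ 3 mod 4, sign flips]
  = -(1/3)    [7 ≡ 1 mod 3]
  = -1    [(1/3) = 1]
(19015/9511) = -1, and 9511 is prime, so 19015 is not a quadratic residue mod 9511.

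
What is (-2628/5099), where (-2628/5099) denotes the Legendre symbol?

1

Pull out -1: (-2628/5099) = (-1/5099)·(2628/5099). Since 5099 ≡ 3 (mod 4), (-1/5099) = -1. Now have -(2628/5099).
Factor out 2: 2628 = 2^2·657. Since 5099 ≡ 3 (mod 8), (2/5099) = -1, and (2/5099)^2 = +1. Now have -(657/5099).
657 ≡ 1 (mod 4), so quadratic reciprocity gives (657/5099) = (5099/657). Reduce: 5099 ≡ 500 (mod 657). Now have -(500/657).
Factor out 2: 500 = 2^2·125. Since 657 ≡ 1 (mod 8), (2/657) = +1, and (2/657)^2 = +1. Now have -(125/657).
125 ≡ 1 (mod 4), so quadratic reciprocity gives (125/657) = (657/125). Reduce: 657 ≡ 32 (mod 125). Now have -(32/125).
Factor out 2: 32 = 2^5. Since 125 ≡ 5 (mod 8), (2/125) = -1, and (2/125)^5 = -1. Now have (1/125).
(1/125) = 1. Collecting the sign factors: 1.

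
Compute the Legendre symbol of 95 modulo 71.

1

(95/71)
  = (24/71)    [95 ≡ 24 mod 71]
  = (3/71)    [71 ≡ 7 mod 8 ⇒ (2/71)^3 = +1]
  = -(71/3)    [QR: both ≡ 3 mod 4, sign flips]
  = -(2/3)    [71 ≡ 2 mod 3]
  = (1/3)    [3 ≡ 3 mod 8 ⇒ (2/3) = -1]
  = 1    [(1/3) = 1]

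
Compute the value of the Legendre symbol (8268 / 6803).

(8268 / 6803)
  = (1465 / 6803)    [8268 ≡ 1465 mod 6803]
  = (6803 / 1465)    [QR: 1465 ≡ 1 mod 4, sign kept]
  = (943 / 1465)    [6803 ≡ 943 mod 1465]
  = (1465 / 943)    [QR: 1465 ≡ 1 mod 4, sign kept]
  = (522 / 943)    [1465 ≡ 522 mod 943]
  = (261 / 943)    [943 ≡ 7 mod 8 ⇒ (2 / 943) = +1]
  = (943 / 261)    [QR: 261 ≡ 1 mod 4, sign kept]
  = (160 / 261)    [943 ≡ 160 mod 261]
  = -(5 / 261)    [261 ≡ 5 mod 8 ⇒ (2 / 261)^5 = -1]
  = -(261 / 5)    [QR: 5 ≡ 1 mod 4, sign kept]
  = -(1 / 5)    [261 ≡ 1 mod 5]
  = -1    [(1 / 5) = 1]

-1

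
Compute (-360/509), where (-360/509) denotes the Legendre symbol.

Pull out -1: (-360/509) = (-1/509)·(360/509). Since 509 ≡ 1 (mod 4), (-1/509) = +1. Now have (360/509).
Factor out 2: 360 = 2^3·45. Since 509 ≡ 5 (mod 8), (2/509) = -1, and (2/509)^3 = -1. Now have -(45/509).
45 ≡ 1 (mod 4), so quadratic reciprocity gives (45/509) = (509/45). Reduce: 509 ≡ 14 (mod 45). Now have -(14/45).
Factor out 2: 14 = 2·7. Since 45 ≡ 5 (mod 8), (2/45) = -1. Now have (7/45).
45 ≡ 1 (mod 4), so quadratic reciprocity gives (7/45) = (45/7). Reduce: 45 ≡ 3 (mod 7). Now have (3/7).
Both 3 ≡ 3 and 7 ≡ 3 (mod 4), so reciprocity gives (3/7) = -(7/3). Reduce: 7 ≡ 1 (mod 3). Now have -(1/3).
(1/3) = 1. Collecting the sign factors: -1.

-1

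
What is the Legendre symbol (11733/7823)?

(11733/7823)
  = (3910/7823)    [11733 ≡ 3910 mod 7823]
  = (1955/7823)    [7823 ≡ 7 mod 8 ⇒ (2/7823) = +1]
  = -(7823/1955)    [QR: both ≡ 3 mod 4, sign flips]
  = -(3/1955)    [7823 ≡ 3 mod 1955]
  = (1955/3)    [QR: both ≡ 3 mod 4, sign flips]
  = (2/3)    [1955 ≡ 2 mod 3]
  = -(1/3)    [3 ≡ 3 mod 8 ⇒ (2/3) = -1]
  = -1    [(1/3) = 1]

-1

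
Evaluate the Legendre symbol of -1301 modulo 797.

(-1301/797)
  = (1301/797)    [797 ≡ 1 mod 4 ⇒ (-1/797) = +1]
  = (504/797)    [1301 ≡ 504 mod 797]
  = -(63/797)    [797 ≡ 5 mod 8 ⇒ (2/797)^3 = -1]
  = -(797/63)    [QR: 797 ≡ 1 mod 4, sign kept]
  = -(41/63)    [797 ≡ 41 mod 63]
  = -(63/41)    [QR: 41 ≡ 1 mod 4, sign kept]
  = -(22/41)    [63 ≡ 22 mod 41]
  = -(11/41)    [41 ≡ 1 mod 8 ⇒ (2/41) = +1]
  = -(41/11)    [QR: 41 ≡ 1 mod 4, sign kept]
  = -(8/11)    [41 ≡ 8 mod 11]
  = (1/11)    [11 ≡ 3 mod 8 ⇒ (2/11)^3 = -1]
  = 1    [(1/11) = 1]

1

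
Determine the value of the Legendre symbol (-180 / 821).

Reduce the numerator: -180 ≡ 641 (mod 821), so (-180 / 821) = (641 / 821).
641 ≡ 1 (mod 4), so quadratic reciprocity gives (641 / 821) = (821 / 641). Reduce: 821 ≡ 180 (mod 641). Now have (180 / 641).
Factor out 2: 180 = 2^2·45. Since 641 ≡ 1 (mod 8), (2 / 641) = +1, and (2 / 641)^2 = +1. Now have (45 / 641).
45 ≡ 1 (mod 4), so quadratic reciprocity gives (45 / 641) = (641 / 45). Reduce: 641 ≡ 11 (mod 45). Now have (11 / 45).
45 ≡ 1 (mod 4), so quadratic reciprocity gives (11 / 45) = (45 / 11). Reduce: 45 ≡ 1 (mod 11). Now have (1 / 11).
(1 / 11) = 1. Collecting the sign factors: 1.

1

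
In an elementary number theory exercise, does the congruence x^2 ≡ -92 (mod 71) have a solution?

Pull out -1: (-92/71) = (-1/71)·(92/71). Since 71 ≡ 3 (mod 4), (-1/71) = -1. Now have -(92/71).
Reduce the numerator: 92 ≡ 21 (mod 71), so (92/71) = (21/71).
21 ≡ 1 (mod 4), so quadratic reciprocity gives (21/71) = (71/21). Reduce: 71 ≡ 8 (mod 21). Now have -(8/21).
Factor out 2: 8 = 2^3. Since 21 ≡ 5 (mod 8), (2/21) = -1, and (2/21)^3 = -1. Now have (1/21).
(1/21) = 1. Collecting the sign factors: 1.
(-92/71) = 1, and 71 is prime, so -92 is a quadratic residue mod 71.

yes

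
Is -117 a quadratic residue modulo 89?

(-117|89)
  = (117|89)    [89 ≡ 1 mod 4 ⇒ (-1|89) = +1]
  = (28|89)    [117 ≡ 28 mod 89]
  = (7|89)    [89 ≡ 1 mod 8 ⇒ (2|89)^2 = +1]
  = (89|7)    [QR: 89 ≡ 1 mod 4, sign kept]
  = (5|7)    [89 ≡ 5 mod 7]
  = (7|5)    [QR: 5 ≡ 1 mod 4, sign kept]
  = (2|5)    [7 ≡ 2 mod 5]
  = -(1|5)    [5 ≡ 5 mod 8 ⇒ (2|5) = -1]
  = -1    [(1|5) = 1]
The Legendre symbol is -1, so x^2 ≡ -117 (mod 89) has no solution.

no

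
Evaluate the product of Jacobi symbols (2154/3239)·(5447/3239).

By multiplicativity, (2154·5447/3239) = (2154/3239)·(5447/3239).
First factor (2154/3239):
(2154/3239)
  = (1077/3239)    [3239 ≡ 7 mod 8 ⇒ (2/3239) = +1]
  = (3239/1077)    [QR: 1077 ≡ 1 mod 4, sign kept]
  = (8/1077)    [3239 ≡ 8 mod 1077]
  = -(1/1077)    [1077 ≡ 5 mod 8 ⇒ (2/1077)^3 = -1]
  = -1    [(1/1077) = 1]
Second factor (5447/3239):
(5447/3239)
  = (2208/3239)    [5447 ≡ 2208 mod 3239]
  = (69/3239)    [3239 ≡ 7 mod 8 ⇒ (2/3239)^5 = +1]
  = (3239/69)    [QR: 69 ≡ 1 mod 4, sign kept]
  = (65/69)    [3239 ≡ 65 mod 69]
  = (69/65)    [QR: 65 ≡ 1 mod 4, sign kept]
  = (4/65)    [69 ≡ 4 mod 65]
  = (1/65)    [65 ≡ 1 mod 8 ⇒ (2/65)^2 = +1]
  = 1    [(1/65) = 1]
Product: (-1)·(1) = -1.

-1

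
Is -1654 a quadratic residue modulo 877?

Reduce the numerator: -1654 ≡ 100 (mod 877), so (-1654/877) = (100/877).
Factor out 2: 100 = 2^2·25. Since 877 ≡ 5 (mod 8), (2/877) = -1, and (2/877)^2 = +1. Now have (25/877).
25 ≡ 1 (mod 4), so quadratic reciprocity gives (25/877) = (877/25). Reduce: 877 ≡ 2 (mod 25). Now have (2/25).
Factor out 2: 2 = 2. Since 25 ≡ 1 (mod 8), (2/25) = +1. Now have (1/25).
(1/25) = 1. Collecting the sign factors: 1.
(-1654/877) = 1, and 877 is prime, so -1654 is a quadratic residue mod 877.

yes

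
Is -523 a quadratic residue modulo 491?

(-523|491)
  = -(523|491)    [491 ≡ 3 mod 4 ⇒ (-1|491) = -1]
  = -(32|491)    [523 ≡ 32 mod 491]
  = (1|491)    [491 ≡ 3 mod 8 ⇒ (2|491)^5 = -1]
  = 1    [(1|491) = 1]
(-523|491) = 1, and 491 is prime, so -523 is a quadratic residue mod 491.

yes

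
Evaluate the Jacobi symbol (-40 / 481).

Reduce the numerator: -40 ≡ 441 (mod 481), so (-40 / 481) = (441 / 481).
441 ≡ 1 (mod 4), so quadratic reciprocity gives (441 / 481) = (481 / 441). Reduce: 481 ≡ 40 (mod 441). Now have (40 / 441).
Factor out 2: 40 = 2^3·5. Since 441 ≡ 1 (mod 8), (2 / 441) = +1, and (2 / 441)^3 = +1. Now have (5 / 441).
5 ≡ 1 (mod 4), so quadratic reciprocity gives (5 / 441) = (441 / 5). Reduce: 441 ≡ 1 (mod 5). Now have (1 / 5).
(1 / 5) = 1. Collecting the sign factors: 1.

1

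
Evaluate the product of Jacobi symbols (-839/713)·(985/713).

-1

By multiplicativity, (-839·985/713) = (-839/713)·(985/713).
First factor (-839/713):
Pull out -1: (-839/713) = (-1/713)·(839/713). Since 713 ≡ 1 (mod 4), (-1/713) = +1. Now have (839/713).
Reduce the numerator: 839 ≡ 126 (mod 713), so (839/713) = (126/713).
Factor out 2: 126 = 2·63. Since 713 ≡ 1 (mod 8), (2/713) = +1. Now have (63/713).
713 ≡ 1 (mod 4), so quadratic reciprocity gives (63/713) = (713/63). Reduce: 713 ≡ 20 (mod 63). Now have (20/63).
Factor out 2: 20 = 2^2·5. Since 63 ≡ 7 (mod 8), (2/63) = +1, and (2/63)^2 = +1. Now have (5/63).
5 ≡ 1 (mod 4), so quadratic reciprocity gives (5/63) = (63/5). Reduce: 63 ≡ 3 (mod 5). Now have (3/5).
5 ≡ 1 (mod 4), so quadratic reciprocity gives (3/5) = (5/3). Reduce: 5 ≡ 2 (mod 3). Now have (2/3).
Factor out 2: 2 = 2. Since 3 ≡ 3 (mod 8), (2/3) = -1. Now have -(1/3).
(1/3) = 1. Collecting the sign factors: -1.
Second factor (985/713):
Reduce the numerator: 985 ≡ 272 (mod 713), so (985/713) = (272/713).
Factor out 2: 272 = 2^4·17. Since 713 ≡ 1 (mod 8), (2/713) = +1, and (2/713)^4 = +1. Now have (17/713).
17 ≡ 1 (mod 4), so quadratic reciprocity gives (17/713) = (713/17). Reduce: 713 ≡ 16 (mod 17). Now have (16/17).
Factor out 2: 16 = 2^4. Since 17 ≡ 1 (mod 8), (2/17) = +1, and (2/17)^4 = +1. Now have (1/17).
(1/17) = 1. Collecting the sign factors: 1.
Product: (-1)·(1) = -1.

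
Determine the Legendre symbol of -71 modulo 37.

1

(-71 / 37)
  = (71 / 37)    [37 ≡ 1 mod 4 ⇒ (-1 / 37) = +1]
  = (34 / 37)    [71 ≡ 34 mod 37]
  = -(17 / 37)    [37 ≡ 5 mod 8 ⇒ (2 / 37) = -1]
  = -(37 / 17)    [QR: 17 ≡ 1 mod 4, sign kept]
  = -(3 / 17)    [37 ≡ 3 mod 17]
  = -(17 / 3)    [QR: 17 ≡ 1 mod 4, sign kept]
  = -(2 / 3)    [17 ≡ 2 mod 3]
  = (1 / 3)    [3 ≡ 3 mod 8 ⇒ (2 / 3) = -1]
  = 1    [(1 / 3) = 1]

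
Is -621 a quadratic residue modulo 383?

Reduce the numerator: -621 ≡ 145 (mod 383), so (-621/383) = (145/383).
145 ≡ 1 (mod 4), so quadratic reciprocity gives (145/383) = (383/145). Reduce: 383 ≡ 93 (mod 145). Now have (93/145).
93 ≡ 1 (mod 4), so quadratic reciprocity gives (93/145) = (145/93). Reduce: 145 ≡ 52 (mod 93). Now have (52/93).
Factor out 2: 52 = 2^2·13. Since 93 ≡ 5 (mod 8), (2/93) = -1, and (2/93)^2 = +1. Now have (13/93).
13 ≡ 1 (mod 4), so quadratic reciprocity gives (13/93) = (93/13). Reduce: 93 ≡ 2 (mod 13). Now have (2/13).
Factor out 2: 2 = 2. Since 13 ≡ 5 (mod 8), (2/13) = -1. Now have -(1/13).
(1/13) = 1. Collecting the sign factors: -1.
The Legendre symbol is -1, so x^2 ≡ -621 (mod 383) has no solution.

no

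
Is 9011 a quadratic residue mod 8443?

no

Reduce the numerator: 9011 ≡ 568 (mod 8443), so (9011/8443) = (568/8443).
Factor out 2: 568 = 2^3·71. Since 8443 ≡ 3 (mod 8), (2/8443) = -1, and (2/8443)^3 = -1. Now have -(71/8443).
Both 71 ≡ 3 and 8443 ≡ 3 (mod 4), so reciprocity gives (71/8443) = -(8443/71). Reduce: 8443 ≡ 65 (mod 71). Now have (65/71).
65 ≡ 1 (mod 4), so quadratic reciprocity gives (65/71) = (71/65). Reduce: 71 ≡ 6 (mod 65). Now have (6/65).
Factor out 2: 6 = 2·3. Since 65 ≡ 1 (mod 8), (2/65) = +1. Now have (3/65).
65 ≡ 1 (mod 4), so quadratic reciprocity gives (3/65) = (65/3). Reduce: 65 ≡ 2 (mod 3). Now have (2/3).
Factor out 2: 2 = 2. Since 3 ≡ 3 (mod 8), (2/3) = -1. Now have -(1/3).
(1/3) = 1. Collecting the sign factors: -1.
(9011/8443) = -1, and 8443 is prime, so 9011 is not a quadratic residue mod 8443.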